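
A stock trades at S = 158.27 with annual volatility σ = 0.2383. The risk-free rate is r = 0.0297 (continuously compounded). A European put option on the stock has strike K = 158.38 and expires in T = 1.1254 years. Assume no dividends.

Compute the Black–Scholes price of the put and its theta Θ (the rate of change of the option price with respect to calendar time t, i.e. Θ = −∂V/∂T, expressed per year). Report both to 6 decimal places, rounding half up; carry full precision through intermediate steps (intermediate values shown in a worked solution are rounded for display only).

price = 13.245502
Θ = -4.594237

σ√T = 0.2383·√1.1254 = 0.252800
d₁ = (ln(S/K) + (r+σ²/2)T) / (σ√T) = (ln(158.27/158.38) + (0.0297+0.2383²/2)·1.1254) / 0.252800 = (-0.000695 + 0.065378) / 0.252800 = 0.255868
d₂ = d₁ − σ√T = 0.255868 − 0.252800 = 0.003068
e^{−rT} = e^{−0.0297·1.1254} = 0.967128
N(−d₁) = 0.399026,  N(−d₂) = 0.498776
Put price V = K·e^{−rT}·N(−d₂) − S·N(−d₁) = 76.399384 − 63.153882 = 13.245502
φ(d₁) = (1/√(2π))·e^{−d₁²/2} = 0.386095
Θ = −S·φ(d₁)·σ/(2√T) + r·K·e^{−rT}·N(−d₂) = −6.863299 + 2.269062 = -4.594237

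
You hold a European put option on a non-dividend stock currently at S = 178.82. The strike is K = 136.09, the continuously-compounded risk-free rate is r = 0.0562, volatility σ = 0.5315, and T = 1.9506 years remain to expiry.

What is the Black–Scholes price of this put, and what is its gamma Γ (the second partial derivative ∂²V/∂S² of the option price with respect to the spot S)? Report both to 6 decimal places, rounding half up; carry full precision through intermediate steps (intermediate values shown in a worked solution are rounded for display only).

σ√T = 0.5315·√1.9506 = 0.742314
d₁ = (ln(S/K) + (r+σ²/2)T) / (σ√T) = (ln(178.82/136.09) + (0.0562+0.5315²/2)·1.9506) / 0.742314 = (0.273063 + 0.385138) / 0.742314 = 0.886690
d₂ = d₁ − σ√T = 0.886690 − 0.742314 = 0.144376
e^{−rT} = e^{−0.0562·1.9506} = 0.896171
N(−d₁) = 0.187623,  N(−d₂) = 0.442602
Put price V = K·e^{−rT}·N(−d₂) − S·N(−d₁) = 53.979688 − 33.550748 = 20.428940
φ(d₁) = (1/√(2π))·e^{−d₁²/2} = 0.269268
Γ = φ(d₁) / (S·σ·√T) = 0.002029

price = 20.428940
Γ = 0.002029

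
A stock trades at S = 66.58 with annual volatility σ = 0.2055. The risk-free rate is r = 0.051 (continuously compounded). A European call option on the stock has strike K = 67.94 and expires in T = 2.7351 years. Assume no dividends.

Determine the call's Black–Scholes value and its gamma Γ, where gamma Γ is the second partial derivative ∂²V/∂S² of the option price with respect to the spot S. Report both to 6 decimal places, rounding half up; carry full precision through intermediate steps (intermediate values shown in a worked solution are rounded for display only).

price = 12.732842
Γ = 0.015394

σ√T = 0.2055·√2.7351 = 0.339859
d₁ = (ln(S/K) + (r+σ²/2)T) / (σ√T) = (ln(66.58/67.94) + (0.051+0.2055²/2)·2.7351) / 0.339859 = (-0.020221 + 0.197242) / 0.339859 = 0.520867
d₂ = d₁ − σ√T = 0.520867 − 0.339859 = 0.181009
e^{−rT} = e^{−0.051·2.7351} = 0.869802
N(d₁) = 0.698770,  N(d₂) = 0.571820
Call price V = S·N(d₁) − K·e^{−rT}·N(d₂) = 46.524136 − 33.791294 = 12.732842
φ(d₁) = (1/√(2π))·e^{−d₁²/2} = 0.348335
Γ = φ(d₁) / (S·σ·√T) = 0.015394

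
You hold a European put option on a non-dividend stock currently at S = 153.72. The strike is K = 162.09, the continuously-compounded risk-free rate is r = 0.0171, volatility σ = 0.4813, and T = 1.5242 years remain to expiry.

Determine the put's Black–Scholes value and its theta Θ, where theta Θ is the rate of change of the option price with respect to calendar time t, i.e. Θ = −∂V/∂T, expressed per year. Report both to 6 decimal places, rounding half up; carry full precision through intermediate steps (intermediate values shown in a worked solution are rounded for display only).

price = 38.537717
Θ = -9.868875

σ√T = 0.4813·√1.5242 = 0.594206
d₁ = (ln(S/K) + (r+σ²/2)T) / (σ√T) = (ln(153.72/162.09) + (0.0171+0.4813²/2)·1.5242) / 0.594206 = (-0.053019 + 0.202604) / 0.594206 = 0.251740
d₂ = d₁ − σ√T = 0.251740 − 0.594206 = -0.342466
e^{−rT} = e^{−0.0171·1.5242} = 0.974273
N(−d₁) = 0.400621,  N(−d₂) = 0.634000
Put price V = K·e^{−rT}·N(−d₂) − S·N(−d₁) = 100.121208 − 61.583490 = 38.537717
φ(d₁) = (1/√(2π))·e^{−d₁²/2} = 0.386499
Θ = −S·φ(d₁)·σ/(2√T) + r·K·e^{−rT}·N(−d₂) = −11.580948 + 1.712073 = -9.868875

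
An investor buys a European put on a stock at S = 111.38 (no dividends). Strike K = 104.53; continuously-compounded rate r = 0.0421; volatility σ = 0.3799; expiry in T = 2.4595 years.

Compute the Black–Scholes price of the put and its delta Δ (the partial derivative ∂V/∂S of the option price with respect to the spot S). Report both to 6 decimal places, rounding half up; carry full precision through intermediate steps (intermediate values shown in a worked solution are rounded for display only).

price = 16.424635
Δ = -0.281556

σ√T = 0.3799·√2.4595 = 0.595789
d₁ = (ln(S/K) + (r+σ²/2)T) / (σ√T) = (ln(111.38/104.53) + (0.0421+0.3799²/2)·2.4595) / 0.595789 = (0.063474 + 0.281027) / 0.595789 = 0.578226
d₂ = d₁ − σ√T = 0.578226 − 0.595789 = -0.017563
e^{−rT} = e^{−0.0421·2.4595} = 0.901635
N(−d₁) = 0.281556,  N(−d₂) = 0.507006
Put price V = K·e^{−rT}·N(−d₂) − S·N(−d₁) = 47.784304 − 31.359670 = 16.424635
Δ = −N(−d₁) = -0.281556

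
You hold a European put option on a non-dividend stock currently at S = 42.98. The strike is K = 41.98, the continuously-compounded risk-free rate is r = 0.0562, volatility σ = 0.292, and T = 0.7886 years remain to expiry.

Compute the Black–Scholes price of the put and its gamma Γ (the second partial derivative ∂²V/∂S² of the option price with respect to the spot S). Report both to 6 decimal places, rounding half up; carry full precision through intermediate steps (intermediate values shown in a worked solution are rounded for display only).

price = 3.023495
Γ = 0.033157

σ√T = 0.292·√0.7886 = 0.259305
d₁ = (ln(S/K) + (r+σ²/2)T) / (σ√T) = (ln(42.98/41.98) + (0.0562+0.292²/2)·0.7886) / 0.259305 = (0.023542 + 0.077939) / 0.259305 = 0.391355
d₂ = d₁ − σ√T = 0.391355 − 0.259305 = 0.132050
e^{−rT} = e^{−0.0562·0.7886} = 0.956648
N(−d₁) = 0.347767,  N(−d₂) = 0.447472
Put price V = K·e^{−rT}·N(−d₂) − S·N(−d₁) = 17.970533 − 14.947038 = 3.023495
φ(d₁) = (1/√(2π))·e^{−d₁²/2} = 0.369532
Γ = φ(d₁) / (S·σ·√T) = 0.033157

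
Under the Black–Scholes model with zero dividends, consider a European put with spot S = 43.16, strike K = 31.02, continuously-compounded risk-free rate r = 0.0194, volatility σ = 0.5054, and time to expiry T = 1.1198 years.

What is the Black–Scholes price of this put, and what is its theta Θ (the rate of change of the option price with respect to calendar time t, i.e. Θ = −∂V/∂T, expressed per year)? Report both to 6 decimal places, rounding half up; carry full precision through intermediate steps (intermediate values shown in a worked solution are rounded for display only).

price = 2.908908
Θ = -2.474215

σ√T = 0.5054·√1.1198 = 0.534817
d₁ = (ln(S/K) + (r+σ²/2)T) / (σ√T) = (ln(43.16/31.02) + (0.0194+0.5054²/2)·1.1198) / 0.534817 = (0.330282 + 0.164739) / 0.534817 = 0.925589
d₂ = d₁ − σ√T = 0.925589 − 0.534817 = 0.390771
e^{−rT} = e^{−0.0194·1.1198} = 0.978510
N(−d₁) = 0.177330,  N(−d₂) = 0.347983
Put price V = K·e^{−rT}·N(−d₂) − S·N(−d₁) = 10.562465 − 7.653557 = 2.908908
φ(d₁) = (1/√(2π))·e^{−d₁²/2} = 0.259942
Θ = −S·φ(d₁)·σ/(2√T) + r·K·e^{−rT}·N(−d₂) = −2.679127 + 0.204912 = -2.474215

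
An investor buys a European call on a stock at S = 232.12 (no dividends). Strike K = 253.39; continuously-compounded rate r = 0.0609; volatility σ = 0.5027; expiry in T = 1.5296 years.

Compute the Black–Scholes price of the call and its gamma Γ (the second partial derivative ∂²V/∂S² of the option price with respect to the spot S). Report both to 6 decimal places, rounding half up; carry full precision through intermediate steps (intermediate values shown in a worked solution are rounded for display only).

σ√T = 0.5027·√1.5296 = 0.621724
d₁ = (ln(S/K) + (r+σ²/2)T) / (σ√T) = (ln(232.12/253.39) + (0.0609+0.5027²/2)·1.5296) / 0.621724 = (-0.087675 + 0.286423) / 0.621724 = 0.319672
d₂ = d₁ − σ√T = 0.319672 − 0.621724 = -0.302052
e^{−rT} = e^{−0.0609·1.5296} = 0.911054
N(d₁) = 0.625392,  N(d₂) = 0.381306
Call price V = S·N(d₁) − K·e^{−rT}·N(d₂) = 145.165878 − 88.025310 = 57.140568
φ(d₁) = (1/√(2π))·e^{−d₁²/2} = 0.379070
Γ = φ(d₁) / (S·σ·√T) = 0.002627

price = 57.140568
Γ = 0.002627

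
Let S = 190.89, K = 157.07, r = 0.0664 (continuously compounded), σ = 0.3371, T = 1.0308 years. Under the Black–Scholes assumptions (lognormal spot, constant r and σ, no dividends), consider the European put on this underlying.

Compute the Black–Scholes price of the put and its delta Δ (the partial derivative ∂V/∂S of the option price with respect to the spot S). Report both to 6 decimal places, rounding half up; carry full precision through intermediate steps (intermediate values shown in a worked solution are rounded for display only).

σ√T = 0.3371·√1.0308 = 0.342252
d₁ = (ln(S/K) + (r+σ²/2)T) / (σ√T) = (ln(190.89/157.07) + (0.0664+0.3371²/2)·1.0308) / 0.342252 = (0.195006 + 0.127013) / 0.342252 = 0.940883
d₂ = d₁ − σ√T = 0.940883 − 0.342252 = 0.598631
e^{−rT} = e^{−0.0664·1.0308} = 0.933845
N(−d₁) = 0.173382,  N(−d₂) = 0.274709
Put price V = K·e^{−rT}·N(−d₂) − S·N(−d₁) = 40.294102 − 33.096962 = 7.197140
Δ = −N(−d₁) = -0.173382

price = 7.197140
Δ = -0.173382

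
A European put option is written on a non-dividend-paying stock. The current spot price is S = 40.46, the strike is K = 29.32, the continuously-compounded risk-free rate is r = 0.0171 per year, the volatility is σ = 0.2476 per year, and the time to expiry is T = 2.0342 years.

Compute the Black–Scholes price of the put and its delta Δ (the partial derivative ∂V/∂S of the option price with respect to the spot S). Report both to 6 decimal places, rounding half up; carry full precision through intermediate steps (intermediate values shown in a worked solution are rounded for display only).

σ√T = 0.2476·√2.0342 = 0.353140
d₁ = (ln(S/K) + (r+σ²/2)T) / (σ√T) = (ln(40.46/29.32) + (0.0171+0.2476²/2)·2.0342) / 0.353140 = (0.322044 + 0.097139) / 0.353140 = 1.187015
d₂ = d₁ − σ√T = 1.187015 − 0.353140 = 0.833874
e^{−rT} = e^{−0.0171·2.0342} = 0.965813
N(−d₁) = 0.117611,  N(−d₂) = 0.202176
Put price V = K·e^{−rT}·N(−d₂) − S·N(−d₁) = 5.725147 − 4.758538 = 0.966608
Δ = −N(−d₁) = -0.117611

price = 0.966608
Δ = -0.117611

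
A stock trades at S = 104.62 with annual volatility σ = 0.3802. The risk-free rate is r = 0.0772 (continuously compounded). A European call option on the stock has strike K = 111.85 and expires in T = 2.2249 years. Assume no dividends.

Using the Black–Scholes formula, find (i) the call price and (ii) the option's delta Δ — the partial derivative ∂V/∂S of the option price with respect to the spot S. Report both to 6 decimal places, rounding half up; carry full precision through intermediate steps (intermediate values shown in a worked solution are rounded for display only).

price = 27.772407
Δ = 0.680321

σ√T = 0.3802·√2.2249 = 0.567110
d₁ = (ln(S/K) + (r+σ²/2)T) / (σ√T) = (ln(104.62/111.85) + (0.0772+0.3802²/2)·2.2249) / 0.567110 = (-0.066824 + 0.332569) / 0.567110 = 0.468596
d₂ = d₁ − σ√T = 0.468596 − 0.567110 = -0.098515
e^{−rT} = e^{−0.0772·2.2249} = 0.842179
N(d₁) = 0.680321,  N(d₂) = 0.460762
Call price V = S·N(d₁) − K·e^{−rT}·N(d₂) = 71.175143 − 43.402736 = 27.772407
Δ = N(d₁) = 0.680321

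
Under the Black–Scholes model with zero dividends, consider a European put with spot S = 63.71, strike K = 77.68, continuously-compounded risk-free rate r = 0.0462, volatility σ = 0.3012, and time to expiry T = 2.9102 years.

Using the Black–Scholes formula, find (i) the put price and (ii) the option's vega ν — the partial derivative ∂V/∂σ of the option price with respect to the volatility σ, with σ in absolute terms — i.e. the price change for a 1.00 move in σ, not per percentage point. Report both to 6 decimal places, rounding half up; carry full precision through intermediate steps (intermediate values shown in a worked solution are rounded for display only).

σ√T = 0.3012·√2.9102 = 0.513826
d₁ = (ln(S/K) + (r+σ²/2)T) / (σ√T) = (ln(63.71/77.68) + (0.0462+0.3012²/2)·2.9102) / 0.513826 = (-0.198256 + 0.266460) / 0.513826 = 0.132737
d₂ = d₁ − σ√T = 0.132737 − 0.513826 = -0.381089
e^{−rT} = e^{−0.0462·2.9102} = 0.874196
N(−d₁) = 0.447201,  N(−d₂) = 0.648432
Put price V = K·e^{−rT}·N(−d₂) − S·N(−d₁) = 44.033371 − 28.491158 = 15.542213
φ(d₁) = (1/√(2π))·e^{−d₁²/2} = 0.395443
ν = S·φ(d₁)·√T = 42.978688

price = 15.542213
ν = 42.978688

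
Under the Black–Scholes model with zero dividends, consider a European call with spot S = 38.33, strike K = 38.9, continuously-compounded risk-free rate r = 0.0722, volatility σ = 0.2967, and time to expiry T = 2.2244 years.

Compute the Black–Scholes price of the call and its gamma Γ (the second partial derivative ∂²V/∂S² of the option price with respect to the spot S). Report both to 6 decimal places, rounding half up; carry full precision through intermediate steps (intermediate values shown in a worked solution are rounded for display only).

σ√T = 0.2967·√2.2244 = 0.442511
d₁ = (ln(S/K) + (r+σ²/2)T) / (σ√T) = (ln(38.33/38.9) + (0.0722+0.2967²/2)·2.2244) / 0.442511 = (-0.014761 + 0.258510) / 0.442511 = 0.550830
d₂ = d₁ − σ√T = 0.550830 − 0.442511 = 0.108319
e^{−rT} = e^{−0.0722·2.2244} = 0.851631
N(d₁) = 0.709125,  N(d₂) = 0.543129
Call price V = S·N(d₁) − K·e^{−rT}·N(d₂) = 27.180756 − 17.993014 = 9.187742
φ(d₁) = (1/√(2π))·e^{−d₁²/2} = 0.342787
Γ = φ(d₁) / (S·σ·√T) = 0.020210

price = 9.187742
Γ = 0.020210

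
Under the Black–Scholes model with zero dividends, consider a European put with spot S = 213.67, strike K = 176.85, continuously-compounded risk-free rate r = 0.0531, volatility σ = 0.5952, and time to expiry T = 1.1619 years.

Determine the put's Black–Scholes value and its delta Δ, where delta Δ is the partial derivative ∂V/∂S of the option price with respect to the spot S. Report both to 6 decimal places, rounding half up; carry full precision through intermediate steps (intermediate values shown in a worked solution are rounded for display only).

price = 27.563668
Δ = -0.238312

σ√T = 0.5952·√1.1619 = 0.641575
d₁ = (ln(S/K) + (r+σ²/2)T) / (σ√T) = (ln(213.67/176.85) + (0.0531+0.5952²/2)·1.1619) / 0.641575 = (0.189131 + 0.267506) / 0.641575 = 0.711744
d₂ = d₁ − σ√T = 0.711744 − 0.641575 = 0.070169
e^{−rT} = e^{−0.0531·1.1619} = 0.940168
N(−d₁) = 0.238312,  N(−d₂) = 0.472030
Put price V = K·e^{−rT}·N(−d₂) − S·N(−d₁) = 78.483737 − 50.920068 = 27.563668
Δ = −N(−d₁) = -0.238312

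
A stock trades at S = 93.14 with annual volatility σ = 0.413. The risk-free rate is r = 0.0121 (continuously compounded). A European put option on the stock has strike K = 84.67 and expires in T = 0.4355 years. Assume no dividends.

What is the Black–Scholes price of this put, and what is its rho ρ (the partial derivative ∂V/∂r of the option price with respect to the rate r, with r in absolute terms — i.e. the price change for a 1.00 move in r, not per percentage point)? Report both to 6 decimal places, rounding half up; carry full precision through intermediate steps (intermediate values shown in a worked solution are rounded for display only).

price = 5.798263
ρ = -14.962800

σ√T = 0.413·√0.4355 = 0.272549
d₁ = (ln(S/K) + (r+σ²/2)T) / (σ√T) = (ln(93.14/84.67) + (0.0121+0.413²/2)·0.4355) / 0.272549 = (0.095342 + 0.042411) / 0.272549 = 0.505426
d₂ = d₁ − σ√T = 0.505426 − 0.272549 = 0.232878
e^{−rT} = e^{−0.0121·0.4355} = 0.994744
N(−d₁) = 0.306630,  N(−d₂) = 0.407928
Put price V = K·e^{−rT}·N(−d₂) − S·N(−d₁) = 34.357749 − 28.559486 = 5.798263
ρ = −K·T·e^{−rT}·N(−d₂) = -14.962800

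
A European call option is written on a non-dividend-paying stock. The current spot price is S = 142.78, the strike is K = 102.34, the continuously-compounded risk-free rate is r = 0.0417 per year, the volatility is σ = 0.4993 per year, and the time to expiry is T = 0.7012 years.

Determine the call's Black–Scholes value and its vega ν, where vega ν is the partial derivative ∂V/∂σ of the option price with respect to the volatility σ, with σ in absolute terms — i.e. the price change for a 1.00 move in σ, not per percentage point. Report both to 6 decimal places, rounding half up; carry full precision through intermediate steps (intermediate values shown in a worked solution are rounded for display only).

price = 48.637003
ν = 26.751384

σ√T = 0.4993·√0.7012 = 0.418102
d₁ = (ln(S/K) + (r+σ²/2)T) / (σ√T) = (ln(142.78/102.34) + (0.0417+0.4993²/2)·0.7012) / 0.418102 = (0.333004 + 0.116645) / 0.418102 = 1.075453
d₂ = d₁ − σ√T = 1.075453 − 0.418102 = 0.657350
e^{−rT} = e^{−0.0417·0.7012} = 0.971183
N(d₁) = 0.858914,  N(d₂) = 0.744522
Call price V = S·N(d₁) − K·e^{−rT}·N(d₂) = 122.635731 − 73.998728 = 48.637003
φ(d₁) = (1/√(2π))·e^{−d₁²/2} = 0.223747
ν = S·φ(d₁)·√T = 26.751384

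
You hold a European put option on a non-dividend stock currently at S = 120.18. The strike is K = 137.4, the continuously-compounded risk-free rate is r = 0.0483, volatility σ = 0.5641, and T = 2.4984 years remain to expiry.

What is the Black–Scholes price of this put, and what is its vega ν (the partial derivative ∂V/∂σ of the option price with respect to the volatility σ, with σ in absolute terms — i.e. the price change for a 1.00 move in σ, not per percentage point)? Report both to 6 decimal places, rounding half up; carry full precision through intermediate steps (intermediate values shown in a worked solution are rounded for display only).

price = 42.454801
ν = 69.062171

σ√T = 0.5641·√2.4984 = 0.891635
d₁ = (ln(S/K) + (r+σ²/2)T) / (σ√T) = (ln(120.18/137.4) + (0.0483+0.5641²/2)·2.4984) / 0.891635 = (-0.133906 + 0.518179) / 0.891635 = 0.430976
d₂ = d₁ − σ√T = 0.430976 − 0.891635 = -0.460659
e^{−rT} = e^{−0.0483·2.4984} = 0.886324
N(−d₁) = 0.333243,  N(−d₂) = 0.677478
Put price V = K·e^{−rT}·N(−d₂) − S·N(−d₁) = 82.503927 − 40.049126 = 42.454801
φ(d₁) = (1/√(2π))·e^{−d₁²/2} = 0.363561
ν = S·φ(d₁)·√T = 69.062171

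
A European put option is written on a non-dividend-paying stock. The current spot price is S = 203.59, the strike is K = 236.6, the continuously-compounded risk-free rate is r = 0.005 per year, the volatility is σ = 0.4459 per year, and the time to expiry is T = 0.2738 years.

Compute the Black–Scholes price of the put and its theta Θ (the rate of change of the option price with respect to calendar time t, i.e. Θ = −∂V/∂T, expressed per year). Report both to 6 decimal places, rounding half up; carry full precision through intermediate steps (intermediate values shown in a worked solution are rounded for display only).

σ√T = 0.4459·√0.2738 = 0.233321
d₁ = (ln(S/K) + (r+σ²/2)T) / (σ√T) = (ln(203.59/236.6) + (0.005+0.4459²/2)·0.2738) / 0.233321 = (-0.150263 + 0.028588) / 0.233321 = -0.521489
d₂ = d₁ − σ√T = -0.521489 − 0.233321 = -0.754810
e^{−rT} = e^{−0.005·0.2738} = 0.998632
N(−d₁) = 0.698987,  N(−d₂) = 0.774819
Put price V = K·e^{−rT}·N(−d₂) − S·N(−d₁) = 183.071262 − 142.306733 = 40.764529
φ(d₁) = (1/√(2π))·e^{−d₁²/2} = 0.348222
Θ = −S·φ(d₁)·σ/(2√T) + r·K·e^{−rT}·N(−d₂) = −30.206746 + 0.915356 = -29.291390

price = 40.764529
Θ = -29.291390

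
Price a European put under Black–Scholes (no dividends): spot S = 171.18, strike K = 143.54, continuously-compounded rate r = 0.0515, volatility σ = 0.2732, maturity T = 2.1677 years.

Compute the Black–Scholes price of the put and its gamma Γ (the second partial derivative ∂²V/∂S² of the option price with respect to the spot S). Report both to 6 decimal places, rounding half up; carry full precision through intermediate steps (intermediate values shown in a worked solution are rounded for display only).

price = 8.205503
Γ = 0.003807

σ√T = 0.2732·√2.1677 = 0.402235
d₁ = (ln(S/K) + (r+σ²/2)T) / (σ√T) = (ln(171.18/143.54) + (0.0515+0.2732²/2)·2.1677) / 0.402235 = (0.176102 + 0.192533) / 0.402235 = 0.916466
d₂ = d₁ − σ√T = 0.916466 − 0.402235 = 0.514231
e^{−rT} = e^{−0.0515·2.1677} = 0.894369
N(−d₁) = 0.179711,  N(−d₂) = 0.303545
Put price V = K·e^{−rT}·N(−d₂) − S·N(−d₁) = 38.968474 − 30.762971 = 8.205503
φ(d₁) = (1/√(2π))·e^{−d₁²/2} = 0.262136
Γ = φ(d₁) / (S·σ·√T) = 0.003807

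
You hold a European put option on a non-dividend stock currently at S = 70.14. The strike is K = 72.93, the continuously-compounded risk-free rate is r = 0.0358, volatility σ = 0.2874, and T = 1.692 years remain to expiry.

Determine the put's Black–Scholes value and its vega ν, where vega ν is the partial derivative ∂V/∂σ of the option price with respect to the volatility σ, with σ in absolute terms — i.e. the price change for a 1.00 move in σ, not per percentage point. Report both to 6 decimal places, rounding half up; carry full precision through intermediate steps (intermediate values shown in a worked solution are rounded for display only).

σ√T = 0.2874·√1.692 = 0.373841
d₁ = (ln(S/K) + (r+σ²/2)T) / (σ√T) = (ln(70.14/72.93) + (0.0358+0.2874²/2)·1.692) / 0.373841 = (-0.039007 + 0.130452) / 0.373841 = 0.244610
d₂ = d₁ − σ√T = 0.244610 − 0.373841 = -0.129231
e^{−rT} = e^{−0.0358·1.692} = 0.941224
N(−d₁) = 0.403379,  N(−d₂) = 0.551412
Put price V = K·e^{−rT}·N(−d₂) − S·N(−d₁) = 37.850885 − 28.293013 = 9.557872
φ(d₁) = (1/√(2π))·e^{−d₁²/2} = 0.387184
ν = S·φ(d₁)·√T = 35.325083

price = 9.557872
ν = 35.325083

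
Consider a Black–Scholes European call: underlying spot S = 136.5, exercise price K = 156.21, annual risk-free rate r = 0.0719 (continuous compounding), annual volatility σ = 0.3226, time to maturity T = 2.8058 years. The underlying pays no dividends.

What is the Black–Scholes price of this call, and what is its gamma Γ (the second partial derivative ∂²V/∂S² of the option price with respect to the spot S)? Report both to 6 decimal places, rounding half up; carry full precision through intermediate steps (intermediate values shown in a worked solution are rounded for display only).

σ√T = 0.3226·√2.8058 = 0.540372
d₁ = (ln(S/K) + (r+σ²/2)T) / (σ√T) = (ln(136.5/156.21) + (0.0719+0.3226²/2)·2.8058) / 0.540372 = (-0.134877 + 0.347738) / 0.540372 = 0.393916
d₂ = d₁ − σ√T = 0.393916 − 0.540372 = -0.146456
e^{−rT} = e^{−0.0719·2.8058} = 0.817310
N(d₁) = 0.653179,  N(d₂) = 0.441781
Call price V = S·N(d₁) − K·e^{−rT}·N(d₂) = 89.158873 − 56.403033 = 32.755840
φ(d₁) = (1/√(2π))·e^{−d₁²/2} = 0.369161
Γ = φ(d₁) / (S·σ·√T) = 0.005005

price = 32.755840
Γ = 0.005005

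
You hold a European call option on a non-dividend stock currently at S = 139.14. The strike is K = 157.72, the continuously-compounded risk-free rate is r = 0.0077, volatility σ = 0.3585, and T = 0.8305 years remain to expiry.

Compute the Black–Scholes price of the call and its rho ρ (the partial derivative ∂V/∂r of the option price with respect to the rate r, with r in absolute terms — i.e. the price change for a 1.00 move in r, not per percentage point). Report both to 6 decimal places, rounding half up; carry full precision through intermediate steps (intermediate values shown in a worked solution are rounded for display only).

σ√T = 0.3585·√0.8305 = 0.326707
d₁ = (ln(S/K) + (r+σ²/2)T) / (σ√T) = (ln(139.14/157.72) + (0.0077+0.3585²/2)·0.8305) / 0.326707 = (-0.125341 + 0.059764) / 0.326707 = -0.200721
d₂ = d₁ − σ√T = -0.200721 − 0.326707 = -0.527428
e^{−rT} = e^{−0.0077·0.8305} = 0.993626
N(d₁) = 0.420458,  N(d₂) = 0.298948
Call price V = S·N(d₁) − K·e^{−rT}·N(d₂) = 58.502588 − 46.849543 = 11.653045
ρ = K·T·e^{−rT}·N(d₂) = 38.908545

price = 11.653045
ρ = 38.908545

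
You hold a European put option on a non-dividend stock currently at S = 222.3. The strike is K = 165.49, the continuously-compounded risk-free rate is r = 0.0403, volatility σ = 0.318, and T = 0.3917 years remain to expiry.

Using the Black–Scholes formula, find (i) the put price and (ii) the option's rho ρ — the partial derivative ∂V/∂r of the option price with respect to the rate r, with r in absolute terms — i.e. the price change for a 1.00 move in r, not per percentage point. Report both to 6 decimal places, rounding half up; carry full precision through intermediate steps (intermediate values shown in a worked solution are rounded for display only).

σ√T = 0.318·√0.3917 = 0.199023
d₁ = (ln(S/K) + (r+σ²/2)T) / (σ√T) = (ln(222.3/165.49) + (0.0403+0.318²/2)·0.3917) / 0.199023 = (0.295117 + 0.035591) / 0.199023 = 1.661653
d₂ = d₁ − σ√T = 1.661653 − 0.199023 = 1.462630
e^{−rT} = e^{−0.0403·0.3917} = 0.984338
N(−d₁) = 0.048291,  N(−d₂) = 0.071784
Put price V = K·e^{−rT}·N(−d₂) − S·N(−d₁) = 11.693536 − 10.735125 = 0.958411
ρ = −K·T·e^{−rT}·N(−d₂) = -4.580358

price = 0.958411
ρ = -4.580358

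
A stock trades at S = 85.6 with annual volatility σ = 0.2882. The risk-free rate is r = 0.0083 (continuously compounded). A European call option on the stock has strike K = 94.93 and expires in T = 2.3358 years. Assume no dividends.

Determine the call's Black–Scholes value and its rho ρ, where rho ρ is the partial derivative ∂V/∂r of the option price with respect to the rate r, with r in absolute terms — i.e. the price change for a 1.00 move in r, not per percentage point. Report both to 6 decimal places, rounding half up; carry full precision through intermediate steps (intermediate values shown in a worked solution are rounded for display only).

price = 12.099668
ρ = 74.052427

σ√T = 0.2882·√2.3358 = 0.440465
d₁ = (ln(S/K) + (r+σ²/2)T) / (σ√T) = (ln(85.6/94.93) + (0.0083+0.2882²/2)·2.3358) / 0.440465 = (-0.103454 + 0.116392) / 0.440465 = 0.029372
d₂ = d₁ − σ√T = 0.029372 − 0.440465 = -0.411093
e^{−rT} = e^{−0.0083·2.3358} = 0.980800
N(d₁) = 0.511716,  N(d₂) = 0.340502
Call price V = S·N(d₁) − K·e^{−rT}·N(d₂) = 43.802908 − 31.703240 = 12.099668
ρ = K·T·e^{−rT}·N(d₂) = 74.052427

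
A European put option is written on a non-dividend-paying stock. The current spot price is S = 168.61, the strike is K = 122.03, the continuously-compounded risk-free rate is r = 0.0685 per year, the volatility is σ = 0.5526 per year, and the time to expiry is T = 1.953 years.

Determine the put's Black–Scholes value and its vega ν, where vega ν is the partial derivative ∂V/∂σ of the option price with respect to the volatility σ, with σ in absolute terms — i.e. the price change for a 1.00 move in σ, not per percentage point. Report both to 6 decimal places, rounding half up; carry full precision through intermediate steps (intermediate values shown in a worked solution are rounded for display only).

price = 17.015991
ν = 58.268376

σ√T = 0.5526·√1.953 = 0.772257
d₁ = (ln(S/K) + (r+σ²/2)T) / (σ√T) = (ln(168.61/122.03) + (0.0685+0.5526²/2)·1.953) / 0.772257 = (0.323321 + 0.431971) / 0.772257 = 0.978032
d₂ = d₁ − σ√T = 0.978032 − 0.772257 = 0.205775
e^{−rT} = e^{−0.0685·1.953} = 0.874782
N(−d₁) = 0.164029,  N(−d₂) = 0.418483
Put price V = K·e^{−rT}·N(−d₂) − S·N(−d₁) = 44.672948 − 27.656957 = 17.015991
φ(d₁) = (1/√(2π))·e^{−d₁²/2} = 0.247285
ν = S·φ(d₁)·√T = 58.268376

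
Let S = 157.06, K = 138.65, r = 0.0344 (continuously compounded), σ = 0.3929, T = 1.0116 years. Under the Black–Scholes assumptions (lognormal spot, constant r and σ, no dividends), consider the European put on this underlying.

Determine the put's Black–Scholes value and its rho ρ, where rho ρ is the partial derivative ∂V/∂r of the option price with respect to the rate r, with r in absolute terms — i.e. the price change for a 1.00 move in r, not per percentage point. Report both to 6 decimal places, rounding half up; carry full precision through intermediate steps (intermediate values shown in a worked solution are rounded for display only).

σ√T = 0.3929·√1.0116 = 0.395172
d₁ = (ln(S/K) + (r+σ²/2)T) / (σ√T) = (ln(157.06/138.65) + (0.0344+0.3929²/2)·1.0116) / 0.395172 = (0.124675 + 0.112880) / 0.395172 = 0.601142
d₂ = d₁ − σ√T = 0.601142 − 0.395172 = 0.205970
e^{−rT} = e^{−0.0344·1.0116} = 0.965799
N(−d₁) = 0.273873,  N(−d₂) = 0.418407
Put price V = K·e^{−rT}·N(−d₂) − S·N(−d₁) = 56.028111 − 43.014436 = 13.013675
ρ = −K·T·e^{−rT}·N(−d₂) = -56.678037

price = 13.013675
ρ = -56.678037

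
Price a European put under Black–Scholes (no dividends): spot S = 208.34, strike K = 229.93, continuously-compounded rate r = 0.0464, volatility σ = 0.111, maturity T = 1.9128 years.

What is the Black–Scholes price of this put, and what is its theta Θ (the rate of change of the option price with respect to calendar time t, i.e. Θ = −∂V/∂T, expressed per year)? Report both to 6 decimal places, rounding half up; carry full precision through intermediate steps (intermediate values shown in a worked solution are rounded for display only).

price = 13.867681
Θ = 2.093279

σ√T = 0.111·√1.9128 = 0.153517
d₁ = (ln(S/K) + (r+σ²/2)T) / (σ√T) = (ln(208.34/229.93) + (0.0464+0.111²/2)·1.9128) / 0.153517 = (-0.098604 + 0.100538) / 0.153517 = 0.012599
d₂ = d₁ − σ√T = 0.012599 − 0.153517 = -0.140918
e^{−rT} = e^{−0.0464·1.9128} = 0.915071
N(−d₁) = 0.494974,  N(−d₂) = 0.556033
Put price V = K·e^{−rT}·N(−d₂) − S·N(−d₁) = 116.990533 − 103.122852 = 13.867681
φ(d₁) = (1/√(2π))·e^{−d₁²/2} = 0.398911
Θ = −S·φ(d₁)·σ/(2√T) + r·K·e^{−rT}·N(−d₂) = −3.335082 + 5.428361 = 2.093279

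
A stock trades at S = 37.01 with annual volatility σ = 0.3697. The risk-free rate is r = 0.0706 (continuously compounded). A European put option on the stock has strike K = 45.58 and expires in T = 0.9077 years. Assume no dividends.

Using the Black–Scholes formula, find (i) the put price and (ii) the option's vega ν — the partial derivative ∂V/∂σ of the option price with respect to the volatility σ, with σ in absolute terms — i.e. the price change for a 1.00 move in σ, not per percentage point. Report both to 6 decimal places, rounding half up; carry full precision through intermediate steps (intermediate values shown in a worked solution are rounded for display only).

σ√T = 0.3697·√0.9077 = 0.352225
d₁ = (ln(S/K) + (r+σ²/2)T) / (σ√T) = (ln(37.01/45.58) + (0.0706+0.3697²/2)·0.9077) / 0.352225 = (-0.208281 + 0.126115) / 0.352225 = -0.233277
d₂ = d₁ − σ√T = -0.233277 − 0.352225 = -0.585502
e^{−rT} = e^{−0.0706·0.9077} = 0.937927
N(−d₁) = 0.592227,  N(−d₂) = 0.720895
Put price V = K·e^{−rT}·N(−d₂) − S·N(−d₁) = 30.818754 − 21.918309 = 8.900446
φ(d₁) = (1/√(2π))·e^{−d₁²/2} = 0.388234
ν = S·φ(d₁)·√T = 13.689375

price = 8.900446
ν = 13.689375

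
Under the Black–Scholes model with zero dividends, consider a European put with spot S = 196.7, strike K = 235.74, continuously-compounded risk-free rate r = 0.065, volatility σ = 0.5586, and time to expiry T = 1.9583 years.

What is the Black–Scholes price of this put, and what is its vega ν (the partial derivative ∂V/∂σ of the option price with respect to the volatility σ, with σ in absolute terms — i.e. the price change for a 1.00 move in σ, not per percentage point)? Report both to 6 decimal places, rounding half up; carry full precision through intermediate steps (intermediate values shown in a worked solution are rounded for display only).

σ√T = 0.5586·√1.9583 = 0.781701
d₁ = (ln(S/K) + (r+σ²/2)T) / (σ√T) = (ln(196.7/235.74) + (0.065+0.5586²/2)·1.9583) / 0.781701 = (-0.181050 + 0.432818) / 0.781701 = 0.322077
d₂ = d₁ − σ√T = 0.322077 − 0.781701 = -0.459624
e^{−rT} = e^{−0.065·1.9583} = 0.880479
N(−d₁) = 0.373697,  N(−d₂) = 0.677107
Put price V = K·e^{−rT}·N(−d₂) − S·N(−d₁) = 140.543053 − 73.506242 = 67.036811
φ(d₁) = (1/√(2π))·e^{−d₁²/2} = 0.378778
ν = S·φ(d₁)·√T = 104.262608

price = 67.036811
ν = 104.262608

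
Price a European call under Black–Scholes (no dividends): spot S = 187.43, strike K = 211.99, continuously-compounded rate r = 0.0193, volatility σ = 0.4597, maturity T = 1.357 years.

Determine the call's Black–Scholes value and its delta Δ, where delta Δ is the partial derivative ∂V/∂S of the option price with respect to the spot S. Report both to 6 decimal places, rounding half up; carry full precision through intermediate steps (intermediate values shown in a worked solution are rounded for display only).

σ√T = 0.4597·√1.357 = 0.535506
d₁ = (ln(S/K) + (r+σ²/2)T) / (σ√T) = (ln(187.43/211.99) + (0.0193+0.4597²/2)·1.357) / 0.535506 = (-0.123134 + 0.169573) / 0.535506 = 0.086721
d₂ = d₁ − σ√T = 0.086721 − 0.535506 = -0.448785
e^{−rT} = e^{−0.0193·1.357} = 0.974150
N(d₁) = 0.534554,  N(d₂) = 0.326793
Call price V = S·N(d₁) − K·e^{−rT}·N(d₂) = 100.191365 − 67.486133 = 32.705232
Δ = N(d₁) = 0.534554

price = 32.705232
Δ = 0.534554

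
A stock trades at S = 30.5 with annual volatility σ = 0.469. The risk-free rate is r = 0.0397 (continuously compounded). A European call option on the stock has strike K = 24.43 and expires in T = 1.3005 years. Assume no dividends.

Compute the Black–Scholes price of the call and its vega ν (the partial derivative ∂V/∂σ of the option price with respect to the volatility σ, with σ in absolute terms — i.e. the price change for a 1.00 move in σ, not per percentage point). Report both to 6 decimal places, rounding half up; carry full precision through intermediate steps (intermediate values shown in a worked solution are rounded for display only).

σ√T = 0.469·√1.3005 = 0.534845
d₁ = (ln(S/K) + (r+σ²/2)T) / (σ√T) = (ln(30.5/24.43) + (0.0397+0.469²/2)·1.3005) / 0.534845 = (0.221915 + 0.194659) / 0.534845 = 0.778869
d₂ = d₁ − σ√T = 0.778869 − 0.534845 = 0.244024
e^{−rT} = e^{−0.0397·1.3005} = 0.949680
N(d₁) = 0.781972,  N(d₂) = 0.596394
Call price V = S·N(d₁) − K·e^{−rT}·N(d₂) = 23.850133 − 13.836749 = 10.013384
φ(d₁) = (1/√(2π))·e^{−d₁²/2} = 0.294565
ν = S·φ(d₁)·√T = 10.245556

price = 10.013384
ν = 10.245556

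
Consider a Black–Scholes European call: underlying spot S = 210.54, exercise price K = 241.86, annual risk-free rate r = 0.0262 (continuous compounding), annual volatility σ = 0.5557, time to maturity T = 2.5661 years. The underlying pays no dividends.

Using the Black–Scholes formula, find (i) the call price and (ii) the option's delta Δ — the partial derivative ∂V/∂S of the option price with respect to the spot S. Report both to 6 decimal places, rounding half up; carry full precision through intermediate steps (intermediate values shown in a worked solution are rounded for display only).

price = 67.481229
Δ = 0.642378

σ√T = 0.5557·√2.5661 = 0.890179
d₁ = (ln(S/K) + (r+σ²/2)T) / (σ√T) = (ln(210.54/241.86) + (0.0262+0.5557²/2)·2.5661) / 0.890179 = (-0.138683 + 0.463441) / 0.890179 = 0.364823
d₂ = d₁ − σ√T = 0.364823 − 0.890179 = -0.525356
e^{−rT} = e^{−0.0262·2.5661} = 0.934978
N(d₁) = 0.642378,  N(d₂) = 0.299668
Call price V = S·N(d₁) − K·e^{−rT}·N(d₂) = 135.246297 − 67.765068 = 67.481229
Δ = N(d₁) = 0.642378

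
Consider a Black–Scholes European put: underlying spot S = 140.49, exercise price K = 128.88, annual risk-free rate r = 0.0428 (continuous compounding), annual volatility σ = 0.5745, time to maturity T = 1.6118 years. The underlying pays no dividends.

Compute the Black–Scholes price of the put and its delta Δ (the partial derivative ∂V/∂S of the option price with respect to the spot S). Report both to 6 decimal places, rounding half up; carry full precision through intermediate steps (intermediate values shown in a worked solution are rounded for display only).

price = 27.814156
Δ = -0.281792

σ√T = 0.5745·√1.6118 = 0.729366
d₁ = (ln(S/K) + (r+σ²/2)T) / (σ√T) = (ln(140.49/128.88) + (0.0428+0.5745²/2)·1.6118) / 0.729366 = (0.086255 + 0.334973) / 0.729366 = 0.577525
d₂ = d₁ − σ√T = 0.577525 − 0.729366 = -0.151841
e^{−rT} = e^{−0.0428·1.6118} = 0.933341
N(−d₁) = 0.281792,  N(−d₂) = 0.560344
Put price V = K·e^{−rT}·N(−d₂) − S·N(−d₁) = 67.403179 − 39.589023 = 27.814156
Δ = −N(−d₁) = -0.281792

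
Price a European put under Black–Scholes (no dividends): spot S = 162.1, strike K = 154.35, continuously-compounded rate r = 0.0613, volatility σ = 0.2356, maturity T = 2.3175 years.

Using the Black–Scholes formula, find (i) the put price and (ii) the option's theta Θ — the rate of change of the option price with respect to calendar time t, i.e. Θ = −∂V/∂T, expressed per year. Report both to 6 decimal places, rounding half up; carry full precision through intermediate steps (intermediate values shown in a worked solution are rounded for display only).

price = 9.846513
Θ = -0.912874

σ√T = 0.2356·√2.3175 = 0.358662
d₁ = (ln(S/K) + (r+σ²/2)T) / (σ√T) = (ln(162.1/154.35) + (0.0613+0.2356²/2)·2.3175) / 0.358662 = (0.048991 + 0.206382) / 0.358662 = 0.712015
d₂ = d₁ − σ√T = 0.712015 − 0.358662 = 0.353353
e^{−rT} = e^{−0.0613·2.3175} = 0.867567
N(−d₁) = 0.238228,  N(−d₂) = 0.361912
Put price V = K·e^{−rT}·N(−d₂) − S·N(−d₁) = 48.463233 − 38.616720 = 9.846513
φ(d₁) = (1/√(2π))·e^{−d₁²/2} = 0.309616
Θ = −S·φ(d₁)·σ/(2√T) + r·K·e^{−rT}·N(−d₂) = −3.883671 + 2.970796 = -0.912874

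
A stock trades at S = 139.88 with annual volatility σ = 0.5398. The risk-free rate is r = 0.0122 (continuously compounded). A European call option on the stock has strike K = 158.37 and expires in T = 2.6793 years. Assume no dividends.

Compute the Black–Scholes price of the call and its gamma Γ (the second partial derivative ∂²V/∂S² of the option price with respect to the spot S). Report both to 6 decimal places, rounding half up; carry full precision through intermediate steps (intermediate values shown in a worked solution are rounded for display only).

σ√T = 0.5398·√2.6793 = 0.883575
d₁ = (ln(S/K) + (r+σ²/2)T) / (σ√T) = (ln(139.88/158.37) + (0.0122+0.5398²/2)·2.6793) / 0.883575 = (-0.124149 + 0.423040) / 0.883575 = 0.338274
d₂ = d₁ − σ√T = 0.338274 − 0.883575 = -0.545301
e^{−rT} = e^{−0.0122·2.6793} = 0.967841
N(d₁) = 0.632422,  N(d₂) = 0.292773
Call price V = S·N(d₁) − K·e^{−rT}·N(d₂) = 88.463163 − 44.875410 = 43.587753
φ(d₁) = (1/√(2π))·e^{−d₁²/2} = 0.376758
Γ = φ(d₁) / (S·σ·√T) = 0.003048

price = 43.587753
Γ = 0.003048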